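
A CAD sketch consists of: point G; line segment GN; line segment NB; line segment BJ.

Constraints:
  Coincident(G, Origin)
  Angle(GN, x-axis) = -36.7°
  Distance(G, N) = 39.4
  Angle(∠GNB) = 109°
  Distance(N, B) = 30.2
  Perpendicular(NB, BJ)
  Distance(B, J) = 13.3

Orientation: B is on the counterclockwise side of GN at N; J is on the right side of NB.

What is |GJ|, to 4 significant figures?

66.39

G is at the origin; GN runs at -36.7° with length 39.4, so N = 39.4·(cos -36.7°, sin -36.7°) = (31.59, -23.55). ∠GNB = 109.0°, so NB runs at -36.7° + (180° − 109.0°) = 34.30° from the x-axis; with |NB| = 30.2, B = N + 30.2·(cos 34.30°, sin 34.30°) = (56.54, -6.528). NB is perpendicular to BJ; with |BJ| = 13.3 on the right of NB, J = B + 13.3·(0.5635, -0.8261) = (64.03, -17.52). Then |GJ| = |J − G| = 66.39.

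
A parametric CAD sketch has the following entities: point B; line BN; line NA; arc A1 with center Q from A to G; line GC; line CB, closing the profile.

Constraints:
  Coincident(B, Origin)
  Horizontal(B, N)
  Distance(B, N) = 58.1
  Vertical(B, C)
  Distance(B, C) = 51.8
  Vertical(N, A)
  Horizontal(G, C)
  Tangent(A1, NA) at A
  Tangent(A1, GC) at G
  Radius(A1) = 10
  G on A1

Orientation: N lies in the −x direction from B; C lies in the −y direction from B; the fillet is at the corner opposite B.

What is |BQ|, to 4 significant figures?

63.72

B and C share the same x with |BC| = 51.8 and C on the −y side, so C = (0.000, -51.80). The virtual corner opposite B is at (-58.10, -51.80). Tangency of A1 to NA means the radius QA is perpendicular to NA and since A1 is tangent to GC there, QG ⟂ GC, with radius 10.0, so the center Q sits 10.0 in from both sides at Q = (-48.10, -41.80). Then |BQ| = |Q − B| = 63.72.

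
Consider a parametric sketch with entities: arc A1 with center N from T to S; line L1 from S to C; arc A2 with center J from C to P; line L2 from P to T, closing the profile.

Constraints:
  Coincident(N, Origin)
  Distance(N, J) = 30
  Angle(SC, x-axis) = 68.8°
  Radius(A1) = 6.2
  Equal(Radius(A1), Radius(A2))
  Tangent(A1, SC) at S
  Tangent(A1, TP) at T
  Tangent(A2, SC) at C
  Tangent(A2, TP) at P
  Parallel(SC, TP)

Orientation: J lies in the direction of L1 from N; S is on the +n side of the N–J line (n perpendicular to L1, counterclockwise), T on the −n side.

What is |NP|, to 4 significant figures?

30.63

The slot axis is L1's direction at 68.8°, so u = (cos 68.8°, sin 68.8°) = (0.3616, 0.9323) and n = (−sin 68.8°, cos 68.8°) = (-0.9323, 0.3616). N is at the origin and J lies 30.0 along u from N, so J = 30.0·u = (10.85, 27.97). Tangency of A1 to both parallel lines with radius 6.2 puts S and T at N ± 6.2·n: S = (-5.780, 2.242), T = (5.780, -2.242). Equal radii place C and P the same way about J: C = J + 6.2·n = (5.068, 30.21), P = J − 6.2·n = (16.63, 25.73). Then |NP| = |P − N| = 30.63.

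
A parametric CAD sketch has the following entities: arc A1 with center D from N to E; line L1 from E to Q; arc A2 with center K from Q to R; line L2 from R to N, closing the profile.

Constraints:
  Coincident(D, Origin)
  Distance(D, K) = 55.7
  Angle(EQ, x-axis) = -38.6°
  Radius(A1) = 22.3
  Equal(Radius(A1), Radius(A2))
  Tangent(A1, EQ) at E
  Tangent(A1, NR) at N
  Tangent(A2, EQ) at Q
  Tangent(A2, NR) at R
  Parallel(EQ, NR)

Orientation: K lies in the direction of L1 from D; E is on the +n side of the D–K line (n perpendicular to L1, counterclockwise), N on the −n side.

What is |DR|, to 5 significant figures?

59.998

The slot axis is L1's direction at -38.6°, so u = (cos -38.6°, sin -38.6°) = (0.78152, -0.62388) and n = (−sin -38.6°, cos -38.6°) = (0.62388, 0.78152). D is at the origin and K lies 55.7 along u from D, so K = 55.7·u = (43.531, -34.750). Tangency of A1 to both parallel lines with radius 22.3 puts E and N at D ± 22.3·n: E = (13.913, 17.428), N = (-13.913, -17.428). Equal radii place Q and R the same way about K: Q = K + 22.3·n = (57.443, -17.322), R = K − 22.3·n = (29.618, -52.178). Then |DR| = |R − D| = 59.998.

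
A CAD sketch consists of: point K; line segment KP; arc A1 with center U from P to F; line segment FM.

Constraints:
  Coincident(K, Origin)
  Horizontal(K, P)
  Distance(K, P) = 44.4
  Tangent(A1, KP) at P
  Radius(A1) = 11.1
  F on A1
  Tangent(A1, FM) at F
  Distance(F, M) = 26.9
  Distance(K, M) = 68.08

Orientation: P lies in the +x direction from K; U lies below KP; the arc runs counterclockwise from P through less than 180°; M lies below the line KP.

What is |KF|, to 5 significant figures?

41.704

K is at the origin; KP is horizontal with |KP| = 44.4 and P on the +x side, so P = (44.400, 0.0000). Since A1 is tangent to KP there, UP ⟂ KP, so U = P + (0, -11.1) = (44.400, -11.100). Since UF ⟂ FM (tangency), |UM| = √(11.1² + 26.9²) = 29.100 regardless of where F sits on A1. So M lies on both circle(K, 68.08) and circle(U, 29.100); the below-KP intersection is M = (56.901, -37.378). F is the foot of the tangent from M: F = (36.953, -19.331).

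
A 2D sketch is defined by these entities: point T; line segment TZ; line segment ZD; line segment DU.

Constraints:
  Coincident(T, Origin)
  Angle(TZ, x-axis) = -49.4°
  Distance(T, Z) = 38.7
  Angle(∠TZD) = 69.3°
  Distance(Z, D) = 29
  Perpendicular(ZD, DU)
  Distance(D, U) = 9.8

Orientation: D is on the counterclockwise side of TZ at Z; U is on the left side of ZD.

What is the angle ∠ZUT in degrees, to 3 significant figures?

78.5°

T is at the origin; TZ runs at -49.4° with length 38.7, so Z = 38.7·(cos -49.4°, sin -49.4°) = (25.2, -29.4). ∠TZD = 69.3°, so ZD runs at -49.4° + (180° − 69.3°) = 61.3° from the x-axis; with |ZD| = 29.0, D = Z + 29.0·(cos 61.3°, sin 61.3°) = (39.1, -3.95). ZD is perpendicular to DU; with |DU| = 9.8 on the left of ZD, U = D + 9.8·(-0.877, 0.480) = (30.5, 0.760). Then cos ∠ZUT = UZ·UT / (|UZ||UT|), giving 78.5°.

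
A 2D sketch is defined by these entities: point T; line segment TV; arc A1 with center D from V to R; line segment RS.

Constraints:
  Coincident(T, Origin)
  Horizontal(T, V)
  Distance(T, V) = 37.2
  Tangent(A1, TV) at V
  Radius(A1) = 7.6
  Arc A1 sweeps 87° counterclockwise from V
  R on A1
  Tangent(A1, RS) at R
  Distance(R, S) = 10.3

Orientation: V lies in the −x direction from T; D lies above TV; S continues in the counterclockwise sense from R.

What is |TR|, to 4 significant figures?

30.47

T is at the origin; TV is horizontal with |TV| = 37.2 and V on the −x side, so V = (-37.20, 0.000). A1 meets TV tangentially, so DV is at right angles to TV, so D = V + (0, 7.6) = (-37.20, 7.600). On A1, V sits at bearing -90° from D; an 87° counterclockwise sweep puts R at bearing -3°, so R = D + 7.6·(cos -3°, sin -3°) = (-29.61, 7.202). Then |TR| = |R − T| = 30.47.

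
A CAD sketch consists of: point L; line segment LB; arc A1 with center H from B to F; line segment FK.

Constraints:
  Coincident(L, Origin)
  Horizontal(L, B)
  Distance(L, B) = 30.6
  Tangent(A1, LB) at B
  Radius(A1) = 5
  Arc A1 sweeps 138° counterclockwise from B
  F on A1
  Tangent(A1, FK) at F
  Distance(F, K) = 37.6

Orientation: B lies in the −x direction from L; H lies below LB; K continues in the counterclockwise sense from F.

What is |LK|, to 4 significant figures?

34.40

On A1, B sits at bearing 90° from H; a 138° counterclockwise sweep puts F at bearing 228°, so F = H + 5.0·(cos 228°, sin 228°) = (-33.95, -8.716). The tangent condition forces HF to be normal to FK, so FK runs along (−sin 228°, cos 228°); with |FK| = 37.6, K = (-6.003, -33.88). Then |LK| = |K − L| = 34.40.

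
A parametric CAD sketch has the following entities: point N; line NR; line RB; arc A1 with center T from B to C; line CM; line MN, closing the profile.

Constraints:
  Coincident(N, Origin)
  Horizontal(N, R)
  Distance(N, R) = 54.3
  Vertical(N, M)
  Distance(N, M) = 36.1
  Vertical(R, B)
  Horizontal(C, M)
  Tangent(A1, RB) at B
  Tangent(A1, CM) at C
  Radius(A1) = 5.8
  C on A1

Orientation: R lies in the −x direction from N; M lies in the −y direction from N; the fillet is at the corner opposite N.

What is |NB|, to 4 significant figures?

62.18

N is at the origin; N and R share the same y with |NR| = 54.3 and R on the −x side, so R = (-54.30, 0.000). N and M share the same x with |NM| = 36.1 and M on the −y side, so M = (0.000, -36.10). The virtual corner opposite N is at (-54.30, -36.10). A1 meets RB tangentially, so TB is at right angles to RB and the tangent condition forces TC to be normal to CM, with radius 5.8, so the center T sits 5.8 in from both sides at T = (-48.50, -30.30). That places the tangent points at B = (-54.30, -30.30) on RB and C = (-48.50, -36.10) on CM. Then |NB| = |B − N| = 62.18.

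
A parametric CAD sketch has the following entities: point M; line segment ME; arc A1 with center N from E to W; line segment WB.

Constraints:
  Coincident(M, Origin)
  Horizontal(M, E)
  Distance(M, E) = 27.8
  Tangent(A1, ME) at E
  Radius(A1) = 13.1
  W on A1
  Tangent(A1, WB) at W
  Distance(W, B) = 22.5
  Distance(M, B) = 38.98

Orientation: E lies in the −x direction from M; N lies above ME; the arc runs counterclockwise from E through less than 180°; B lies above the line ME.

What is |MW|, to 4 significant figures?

19.89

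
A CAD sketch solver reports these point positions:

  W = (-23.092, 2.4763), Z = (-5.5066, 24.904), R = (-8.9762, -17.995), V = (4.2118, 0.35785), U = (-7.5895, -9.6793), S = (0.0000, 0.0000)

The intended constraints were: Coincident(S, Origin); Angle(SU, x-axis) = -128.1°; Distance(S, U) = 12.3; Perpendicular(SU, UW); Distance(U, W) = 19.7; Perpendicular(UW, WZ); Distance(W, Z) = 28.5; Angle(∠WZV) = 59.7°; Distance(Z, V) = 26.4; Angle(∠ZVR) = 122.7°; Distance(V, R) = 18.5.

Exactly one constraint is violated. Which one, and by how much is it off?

Distance(V, R) = 18.5 — off by 4.10.

S = (0.00, 0.00) ✓; SU at -128.1° ✓; |SU| = 12.30 ✓; ∠(SU, UW) = 90.00° ✓; |UW| = 19.70 ✓; ∠(UW, WZ) = 90.00° ✓; |WZ| = 28.50 ✓; ∠WZV = 59.70° ✓; |ZV| = 26.40 ✓; ∠ZVR = 122.7° ✓; |VR| = 22.60 ✗.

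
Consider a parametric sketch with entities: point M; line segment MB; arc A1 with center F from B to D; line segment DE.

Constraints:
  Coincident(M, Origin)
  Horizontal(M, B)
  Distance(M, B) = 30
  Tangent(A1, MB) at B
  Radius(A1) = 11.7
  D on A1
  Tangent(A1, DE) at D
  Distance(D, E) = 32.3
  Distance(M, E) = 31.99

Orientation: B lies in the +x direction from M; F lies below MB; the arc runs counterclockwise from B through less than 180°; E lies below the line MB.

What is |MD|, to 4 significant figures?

20.95

M is at the origin; M and B share the same y with |MB| = 30.0 and B on the +x side, so B = (30.00, 0.000). The tangent condition forces FB to be normal to MB, so F = B + (0, -11.7) = (30.00, -11.70). Since FD ⟂ DE (tangency), |FE| = √(11.7² + 32.3²) = 34.35 regardless of where D sits on A1. So E lies on both circle(M, 31.99) and circle(F, 34.35); the below-MB intersection is E = (2.222, -31.91). D is the foot of the tangent from E: D = (20.31, -5.150).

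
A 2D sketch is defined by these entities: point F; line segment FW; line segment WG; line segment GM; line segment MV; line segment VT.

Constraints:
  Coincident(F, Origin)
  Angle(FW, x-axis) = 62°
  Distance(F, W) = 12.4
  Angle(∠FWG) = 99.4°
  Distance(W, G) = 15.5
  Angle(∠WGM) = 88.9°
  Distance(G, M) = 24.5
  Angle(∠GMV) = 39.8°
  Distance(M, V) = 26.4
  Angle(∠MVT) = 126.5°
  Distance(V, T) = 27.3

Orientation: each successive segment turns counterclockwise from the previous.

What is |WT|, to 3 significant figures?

23.2

F is at the origin; FW runs at 62.0° with length 12.4, so W = (5.82, 10.9). ∠FWG = 99.4° gives WG at 143° from the x-axis; with |WG| = 15.5, G = (-6.49, 20.4). ∠WGM = 88.9° gives GM at -126° from the x-axis; with |GM| = 24.5, M = (-21.0, 0.618). ∠GMV = 39.8° gives MV at 13.9° from the x-axis; with |MV| = 26.4, V = (4.63, 6.96). ∠MVT = 126.5° gives VT at 67.4° from the x-axis; with |VT| = 27.3, T = (15.1, 32.2). Then |WT| = |T − W| = 23.2.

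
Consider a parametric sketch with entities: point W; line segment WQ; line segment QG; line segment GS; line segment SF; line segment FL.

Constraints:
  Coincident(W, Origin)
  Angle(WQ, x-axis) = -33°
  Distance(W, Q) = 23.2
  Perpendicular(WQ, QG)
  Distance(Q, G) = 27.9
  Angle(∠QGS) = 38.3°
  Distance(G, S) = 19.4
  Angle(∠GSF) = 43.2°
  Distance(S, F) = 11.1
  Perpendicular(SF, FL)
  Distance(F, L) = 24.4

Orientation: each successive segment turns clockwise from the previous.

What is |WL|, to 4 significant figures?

42.69

∠GSF = 43.2° gives SF at -41.50° from the x-axis; with |SF| = 11.1, F = (10.78, -24.07). The perpendicularity gives FL at right angles to SF, so FL runs at -131.5°; with |FL| = 24.4, L = (-5.385, -42.35). Then |WL| = |L − W| = 42.69.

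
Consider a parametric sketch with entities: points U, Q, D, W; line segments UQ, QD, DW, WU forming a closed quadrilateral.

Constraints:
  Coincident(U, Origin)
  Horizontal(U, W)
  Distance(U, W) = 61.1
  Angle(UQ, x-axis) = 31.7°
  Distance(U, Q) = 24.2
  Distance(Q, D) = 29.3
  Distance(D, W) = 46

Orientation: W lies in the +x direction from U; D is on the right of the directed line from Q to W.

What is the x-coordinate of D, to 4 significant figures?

18.15

U is at the origin; U and W share the same y with |UW| = 61.1 and W in +x, so W = (61.1, 0). UQ runs at 31.7° with |UQ| = 24.2, so Q = (20.59, 12.72). D is determined by |QD| = 29.3 and |DW| = 46.0 together: it lies at the intersection of circle(Q, 29.3) and circle(W, 46.0). With |QW| = 42.46, the foot of the radical line on QW is 6.421 from Q and the perpendicular offset is √(29.3² − 6.421²) = 28.59. Taking the right-of-QW solution: D = (18.15, -16.48).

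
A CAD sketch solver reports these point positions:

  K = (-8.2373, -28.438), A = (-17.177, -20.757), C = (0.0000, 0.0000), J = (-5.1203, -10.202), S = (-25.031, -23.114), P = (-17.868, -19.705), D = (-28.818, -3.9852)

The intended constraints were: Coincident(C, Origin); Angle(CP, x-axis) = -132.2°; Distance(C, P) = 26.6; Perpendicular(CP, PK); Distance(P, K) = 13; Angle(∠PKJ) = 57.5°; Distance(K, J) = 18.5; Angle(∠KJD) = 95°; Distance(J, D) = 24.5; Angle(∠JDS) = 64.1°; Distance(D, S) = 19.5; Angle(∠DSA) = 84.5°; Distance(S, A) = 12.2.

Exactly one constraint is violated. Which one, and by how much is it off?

Distance(S, A) = 12.2 — off by 4.00.

C = (0.00, 0.00) ✓; CP at -132.2° ✓; |CP| = 26.60 ✓; ∠(CP, PK) = 90.00° ✓; |PK| = 13.00 ✓; ∠PKJ = 57.50° ✓; |KJ| = 18.50 ✓; ∠KJD = 95.00° ✓; |JD| = 24.50 ✓; ∠JDS = 64.10° ✓; |DS| = 19.50 ✓; ∠DSA = 84.49° ✓; |SA| = 8.200 ✗.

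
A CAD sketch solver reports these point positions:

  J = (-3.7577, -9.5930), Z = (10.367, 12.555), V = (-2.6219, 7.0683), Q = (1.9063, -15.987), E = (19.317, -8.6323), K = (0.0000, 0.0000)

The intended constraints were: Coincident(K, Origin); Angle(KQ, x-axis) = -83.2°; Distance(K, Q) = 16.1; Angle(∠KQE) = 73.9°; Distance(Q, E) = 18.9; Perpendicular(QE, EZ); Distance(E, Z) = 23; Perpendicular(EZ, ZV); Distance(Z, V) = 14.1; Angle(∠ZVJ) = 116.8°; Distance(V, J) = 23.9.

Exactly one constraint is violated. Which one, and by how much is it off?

Distance(V, J) = 23.9 — off by 7.20.

K = (0.00, 0.00) ✓; KQ at -83.20° ✓; |KQ| = 16.10 ✓; ∠KQE = 73.90° ✓; |QE| = 18.90 ✓; ∠(QE, EZ) = 90.00° ✓; |EZ| = 23.00 ✓; ∠(EZ, ZV) = 90.00° ✓; |ZV| = 14.10 ✓; ∠ZVJ = 116.8° ✓; |VJ| = 16.70 ✗.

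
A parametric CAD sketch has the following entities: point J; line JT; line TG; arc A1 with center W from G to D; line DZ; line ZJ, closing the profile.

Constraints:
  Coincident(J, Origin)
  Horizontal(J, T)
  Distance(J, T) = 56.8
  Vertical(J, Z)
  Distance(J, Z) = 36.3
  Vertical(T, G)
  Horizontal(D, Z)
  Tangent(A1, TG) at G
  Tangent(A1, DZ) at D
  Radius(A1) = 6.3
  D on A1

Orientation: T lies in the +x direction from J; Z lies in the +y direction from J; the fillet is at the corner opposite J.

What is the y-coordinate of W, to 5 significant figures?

30.000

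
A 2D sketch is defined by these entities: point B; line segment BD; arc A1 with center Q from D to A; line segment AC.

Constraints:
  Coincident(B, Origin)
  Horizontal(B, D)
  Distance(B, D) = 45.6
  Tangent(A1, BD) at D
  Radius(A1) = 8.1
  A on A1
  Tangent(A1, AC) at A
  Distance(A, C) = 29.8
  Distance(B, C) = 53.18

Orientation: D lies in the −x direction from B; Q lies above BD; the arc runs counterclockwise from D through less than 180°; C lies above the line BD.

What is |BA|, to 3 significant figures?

38.4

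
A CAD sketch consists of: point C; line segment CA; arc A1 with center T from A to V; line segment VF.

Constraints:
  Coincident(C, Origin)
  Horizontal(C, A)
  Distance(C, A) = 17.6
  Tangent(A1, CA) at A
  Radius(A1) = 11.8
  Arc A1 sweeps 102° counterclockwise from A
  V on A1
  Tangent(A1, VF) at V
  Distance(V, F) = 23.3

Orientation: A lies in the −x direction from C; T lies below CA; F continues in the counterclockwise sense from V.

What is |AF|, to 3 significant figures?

37.6

On A1, A sits at bearing 90° from T; a 102° counterclockwise sweep puts V at bearing 192°, so V = T + 11.8·(cos 192°, sin 192°) = (-29.1, -14.3). Since A1 is tangent to VF there, TV ⟂ VF, so VF runs along (−sin 192°, cos 192°); with |VF| = 23.3, F = (-24.3, -37.0). Then |AF| = |F − A| = 37.6.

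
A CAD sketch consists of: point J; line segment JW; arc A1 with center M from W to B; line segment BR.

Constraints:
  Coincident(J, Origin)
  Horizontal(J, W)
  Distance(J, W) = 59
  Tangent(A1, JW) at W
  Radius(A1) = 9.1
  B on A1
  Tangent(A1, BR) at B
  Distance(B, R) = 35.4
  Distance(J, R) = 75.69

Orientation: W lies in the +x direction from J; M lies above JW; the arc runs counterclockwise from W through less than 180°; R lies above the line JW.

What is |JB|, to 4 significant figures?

68.78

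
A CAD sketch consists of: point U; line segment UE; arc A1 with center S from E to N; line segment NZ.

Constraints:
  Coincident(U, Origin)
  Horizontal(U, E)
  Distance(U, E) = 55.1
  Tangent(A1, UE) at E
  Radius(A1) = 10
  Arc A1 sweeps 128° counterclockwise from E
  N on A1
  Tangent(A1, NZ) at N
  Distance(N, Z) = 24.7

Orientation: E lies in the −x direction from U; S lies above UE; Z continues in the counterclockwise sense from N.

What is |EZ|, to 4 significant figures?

36.37

On A1, E sits at bearing -90° from S; a 128° counterclockwise sweep puts N at bearing 38°, so N = S + 10.0·(cos 38°, sin 38°) = (-47.22, 16.16). Since A1 is tangent to NZ there, SN ⟂ NZ, so NZ runs along (−sin 38°, cos 38°); with |NZ| = 24.7, Z = (-62.43, 35.62). Then |EZ| = |Z − E| = 36.37.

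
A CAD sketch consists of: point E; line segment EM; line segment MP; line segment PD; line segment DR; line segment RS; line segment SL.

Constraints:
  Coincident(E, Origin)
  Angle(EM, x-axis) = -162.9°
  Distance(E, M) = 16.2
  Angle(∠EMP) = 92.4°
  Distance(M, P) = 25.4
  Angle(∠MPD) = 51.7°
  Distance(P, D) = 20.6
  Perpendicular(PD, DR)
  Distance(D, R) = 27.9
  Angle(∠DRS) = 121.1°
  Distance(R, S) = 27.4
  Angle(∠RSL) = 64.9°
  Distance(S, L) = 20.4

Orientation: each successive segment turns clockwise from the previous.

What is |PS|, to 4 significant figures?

42.15

E is at the origin; EM runs at -162.9° with length 16.2, so M = (-15.48, -4.763). ∠EMP = 92.4° gives MP at 109.5° from the x-axis; with |MP| = 25.4, P = (-23.96, 19.18). ∠MPD = 51.7° gives PD at -18.80° from the x-axis; with |PD| = 20.6, D = (-4.462, 12.54). The perpendicularity gives DR at right angles to PD, so DR runs at -108.8°; with |DR| = 27.9, R = (-13.45, -13.87). ∠DRS = 121.1° gives RS at -167.7° from the x-axis; with |RS| = 27.4, S = (-40.22, -19.71). Then |PS| = |S − P| = 42.15.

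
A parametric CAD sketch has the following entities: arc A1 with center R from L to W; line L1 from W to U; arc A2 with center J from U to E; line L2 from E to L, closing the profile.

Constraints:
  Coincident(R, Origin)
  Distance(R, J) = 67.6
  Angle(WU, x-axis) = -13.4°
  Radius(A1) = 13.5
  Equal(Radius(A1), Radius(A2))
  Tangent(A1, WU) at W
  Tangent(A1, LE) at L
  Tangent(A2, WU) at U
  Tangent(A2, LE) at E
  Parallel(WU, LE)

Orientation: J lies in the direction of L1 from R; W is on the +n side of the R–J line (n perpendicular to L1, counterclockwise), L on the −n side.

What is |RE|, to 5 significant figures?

68.935

The slot axis is L1's direction at -13.4°, so u = (cos -13.4°, sin -13.4°) = (0.97278, -0.23175) and n = (−sin -13.4°, cos -13.4°) = (0.23175, 0.97278). R is at the origin and J lies 67.6 along u from R, so J = 67.6·u = (65.760, -15.666). Tangency of A1 to both parallel lines with radius 13.5 puts W and L at R ± 13.5·n: W = (3.1286, 13.132), L = (-3.1286, -13.132). Equal radii place U and E the same way about J: U = J + 13.5·n = (68.888, -2.5337), E = J − 13.5·n = (62.631, -28.799). Then |RE| = |E − R| = 68.935.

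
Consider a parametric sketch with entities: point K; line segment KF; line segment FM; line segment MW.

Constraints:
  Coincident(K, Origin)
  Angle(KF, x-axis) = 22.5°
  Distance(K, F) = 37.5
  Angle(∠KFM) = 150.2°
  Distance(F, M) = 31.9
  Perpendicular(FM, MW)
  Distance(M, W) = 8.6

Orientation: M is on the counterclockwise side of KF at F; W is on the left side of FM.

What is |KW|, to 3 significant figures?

65.2

K is at the origin; KF runs at 22.5° with length 37.5, so F = 37.5·(cos 22.5°, sin 22.5°) = (34.6, 14.4). ∠KFM = 150.2°, so FM runs at 22.5° + (180° − 150.2°) = 52.3° from the x-axis; with |FM| = 31.9, M = F + 31.9·(cos 52.3°, sin 52.3°) = (54.2, 39.6). The perpendicularity gives MW at right angles to FM; with |MW| = 8.6 on the left of FM, W = M + 8.6·(-0.791, 0.612) = (47.3, 44.8). Then |KW| = |W − K| = 65.2.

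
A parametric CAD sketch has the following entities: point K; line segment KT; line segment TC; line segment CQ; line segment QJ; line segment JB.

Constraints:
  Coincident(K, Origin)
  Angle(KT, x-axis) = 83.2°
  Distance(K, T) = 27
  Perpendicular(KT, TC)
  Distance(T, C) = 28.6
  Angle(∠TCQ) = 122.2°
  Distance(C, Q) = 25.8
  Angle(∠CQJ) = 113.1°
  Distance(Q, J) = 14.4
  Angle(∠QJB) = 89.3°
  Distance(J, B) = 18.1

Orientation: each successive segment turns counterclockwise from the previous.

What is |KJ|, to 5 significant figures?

34.796

K is at the origin; KT runs at 83.2° with length 27.0, so T = (3.1969, 26.810). KT is perpendicular to TC, so TC runs at 173.20°; with |TC| = 28.6, C = (-25.202, 30.196). ∠TCQ = 122.2° gives CQ at -129.00° from the x-axis; with |CQ| = 25.8, Q = (-41.438, 10.146). ∠CQJ = 113.1° gives QJ at -62.100° from the x-axis; with |QJ| = 14.4, J = (-34.700, -2.5802). Then |KJ| = |J − K| = 34.796.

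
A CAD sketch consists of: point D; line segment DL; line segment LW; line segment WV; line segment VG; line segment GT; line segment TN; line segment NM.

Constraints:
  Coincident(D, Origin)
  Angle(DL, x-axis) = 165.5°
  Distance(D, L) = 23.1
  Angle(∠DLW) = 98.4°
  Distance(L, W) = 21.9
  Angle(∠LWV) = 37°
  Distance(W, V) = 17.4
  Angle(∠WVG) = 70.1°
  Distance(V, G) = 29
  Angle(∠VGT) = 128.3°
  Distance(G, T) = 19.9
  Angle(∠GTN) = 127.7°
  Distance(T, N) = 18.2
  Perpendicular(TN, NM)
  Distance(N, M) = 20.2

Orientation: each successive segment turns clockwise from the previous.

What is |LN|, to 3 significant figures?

45.1

D is at the origin; DL runs at 165.5° with length 23.1, so L = (-22.4, 5.78). ∠DLW = 98.4° gives LW at 83.9° from the x-axis; with |LW| = 21.9, W = (-20.0, 27.6). ∠LWV = 37.0° gives WV at -59.1° from the x-axis; with |WV| = 17.4, V = (-11.1, 12.6). ∠WVG = 70.1° gives VG at -169° from the x-axis; with |VG| = 29.0, G = (-39.6, 7.10). ∠VGT = 128.3° gives GT at 139° from the x-axis; with |GT| = 19.9, T = (-54.7, 20.1). ∠GTN = 127.7° gives TN at 87.0° from the x-axis; with |TN| = 18.2, N = (-53.7, 38.2). Then |LN| = |N − L| = 45.1.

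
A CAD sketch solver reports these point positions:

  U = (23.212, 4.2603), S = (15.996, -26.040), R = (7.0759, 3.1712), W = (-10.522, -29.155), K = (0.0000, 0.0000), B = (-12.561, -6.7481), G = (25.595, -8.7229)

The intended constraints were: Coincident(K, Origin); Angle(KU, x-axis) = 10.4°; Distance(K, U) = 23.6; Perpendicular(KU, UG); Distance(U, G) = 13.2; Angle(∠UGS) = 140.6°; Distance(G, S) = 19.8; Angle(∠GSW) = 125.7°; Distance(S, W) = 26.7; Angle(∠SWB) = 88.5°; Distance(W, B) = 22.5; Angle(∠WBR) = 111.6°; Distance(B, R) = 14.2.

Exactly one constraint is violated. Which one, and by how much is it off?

Distance(B, R) = 14.2 — off by 7.80.

K = (0.00, 0.00) ✓; KU at 10.40° ✓; |KU| = 23.60 ✓; ∠(KU, UG) = 90.00° ✓; |UG| = 13.20 ✓; ∠UGS = 140.6° ✓; |GS| = 19.80 ✓; ∠GSW = 125.7° ✓; |SW| = 26.70 ✓; ∠SWB = 88.50° ✓; |WB| = 22.50 ✓; ∠WBR = 111.6° ✓; |BR| = 22.00 ✗.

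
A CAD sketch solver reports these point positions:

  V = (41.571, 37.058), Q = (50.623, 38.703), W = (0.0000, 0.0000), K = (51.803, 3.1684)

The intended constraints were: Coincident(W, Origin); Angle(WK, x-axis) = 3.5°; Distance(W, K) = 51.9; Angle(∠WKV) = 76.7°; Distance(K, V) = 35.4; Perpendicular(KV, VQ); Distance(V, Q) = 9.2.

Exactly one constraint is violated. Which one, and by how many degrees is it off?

Perpendicular(KV, VQ) — off by 6.50°.

W = (0.00, 0.00) ✓; WK at 3.500° ✓; |WK| = 51.90 ✓; ∠WKV = 76.70° ✓; |KV| = 35.40 ✓; ∠(KV, VQ) = 96.50° ✗; |VQ| = 9.200 ✓.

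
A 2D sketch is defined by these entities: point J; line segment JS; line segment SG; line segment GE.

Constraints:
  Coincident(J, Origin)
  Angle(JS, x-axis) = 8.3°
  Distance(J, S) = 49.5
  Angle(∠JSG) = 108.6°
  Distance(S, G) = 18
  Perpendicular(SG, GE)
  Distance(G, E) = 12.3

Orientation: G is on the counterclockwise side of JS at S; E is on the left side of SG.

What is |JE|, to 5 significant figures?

48.372

J is at the origin; JS runs at 8.3° with length 49.5, so S = 49.5·(cos 8.3°, sin 8.3°) = (48.982, 7.1456). ∠JSG = 108.6°, so SG runs at 8.3° + (180° − 108.6°) = 79.700° from the x-axis; with |SG| = 18.0, G = S + 18.0·(cos 79.700°, sin 79.700°) = (52.200, 24.856). SG is perpendicular to GE; with |GE| = 12.3 on the left of SG, E = G + 12.3·(-0.98389, 0.17880) = (40.098, 27.055). Then |JE| = |E − J| = 48.372.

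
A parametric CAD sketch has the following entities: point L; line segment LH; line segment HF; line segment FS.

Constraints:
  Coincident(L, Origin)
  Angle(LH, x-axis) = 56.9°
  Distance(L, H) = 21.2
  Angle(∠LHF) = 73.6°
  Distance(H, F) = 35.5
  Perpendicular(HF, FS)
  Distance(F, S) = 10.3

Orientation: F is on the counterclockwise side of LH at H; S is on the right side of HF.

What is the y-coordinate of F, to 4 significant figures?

27.96

L is at the origin; LH runs at 56.9° with length 21.2, so H = 21.2·(cos 56.9°, sin 56.9°) = (11.58, 17.76). ∠LHF = 73.6°, so HF runs at 56.9° + (180° − 73.6°) = 163.3° from the x-axis; with |HF| = 35.5, F = H + 35.5·(cos 163.3°, sin 163.3°) = (-22.43, 27.96). So F.y = 27.96.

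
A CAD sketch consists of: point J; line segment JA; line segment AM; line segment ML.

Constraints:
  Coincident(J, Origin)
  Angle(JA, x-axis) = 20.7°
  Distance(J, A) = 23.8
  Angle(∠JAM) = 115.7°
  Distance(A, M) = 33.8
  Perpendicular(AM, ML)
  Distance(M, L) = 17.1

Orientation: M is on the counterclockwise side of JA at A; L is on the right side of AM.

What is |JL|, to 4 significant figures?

58.59

∠JAM = 115.7°, so AM runs at 20.7° + (180° − 115.7°) = 85.00° from the x-axis; with |AM| = 33.8, M = A + 33.8·(cos 85.00°, sin 85.00°) = (25.21, 42.08). AM is perpendicular to ML; with |ML| = 17.1 on the right of AM, L = M + 17.1·(0.9962, -0.08716) = (42.24, 40.59). Then |JL| = |L − J| = 58.59.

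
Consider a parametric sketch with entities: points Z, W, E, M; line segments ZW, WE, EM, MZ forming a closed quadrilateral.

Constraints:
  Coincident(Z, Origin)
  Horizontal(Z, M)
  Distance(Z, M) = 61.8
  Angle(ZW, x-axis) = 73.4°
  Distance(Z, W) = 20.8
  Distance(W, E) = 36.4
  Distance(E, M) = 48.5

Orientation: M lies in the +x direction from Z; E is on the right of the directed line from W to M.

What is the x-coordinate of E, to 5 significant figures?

15.720

Checks: |WE| = 36.40 ✓; |EM| = 48.50 ✓.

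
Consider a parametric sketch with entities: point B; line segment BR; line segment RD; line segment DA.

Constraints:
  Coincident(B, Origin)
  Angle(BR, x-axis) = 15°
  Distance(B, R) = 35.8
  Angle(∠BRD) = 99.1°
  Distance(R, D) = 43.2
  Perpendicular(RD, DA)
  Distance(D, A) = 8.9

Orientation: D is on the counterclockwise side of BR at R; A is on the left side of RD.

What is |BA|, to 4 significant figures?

55.56

B is at the origin; BR runs at 15.0° with length 35.8, so R = 35.8·(cos 15.0°, sin 15.0°) = (34.58, 9.266). ∠BRD = 99.1°, so RD runs at 15.0° + (180° − 99.1°) = 95.90° from the x-axis; with |RD| = 43.2, D = R + 43.2·(cos 95.90°, sin 95.90°) = (30.14, 52.24). RD is perpendicular to DA; with |DA| = 8.9 on the left of RD, A = D + 8.9·(-0.9947, -0.1028) = (21.29, 51.32). Then |BA| = |A − B| = 55.56.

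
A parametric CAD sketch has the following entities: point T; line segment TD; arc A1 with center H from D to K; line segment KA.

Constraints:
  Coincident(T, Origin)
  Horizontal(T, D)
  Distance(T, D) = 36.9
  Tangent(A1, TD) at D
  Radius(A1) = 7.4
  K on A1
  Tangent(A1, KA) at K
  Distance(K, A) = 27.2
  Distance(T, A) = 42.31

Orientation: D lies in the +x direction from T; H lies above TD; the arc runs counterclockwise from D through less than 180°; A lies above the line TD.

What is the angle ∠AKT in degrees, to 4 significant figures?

67.63°

T is at the origin; TD is horizontal with |TD| = 36.9 and D on the +x side, so D = (36.90, 0.000). A1 meets TD tangentially, so HD is at right angles to TD, so H = D + (0, 7.4) = (36.90, 7.400). Since HK ⟂ KA (tangency), |HA| = √(7.4² + 27.2²) = 28.19 regardless of where K sits on A1. So A lies on both circle(T, 42.31) and circle(H, 28.19); the above-TD intersection is A = (25.99, 33.39). K is the foot of the tangent from A: K = (42.73, 11.96).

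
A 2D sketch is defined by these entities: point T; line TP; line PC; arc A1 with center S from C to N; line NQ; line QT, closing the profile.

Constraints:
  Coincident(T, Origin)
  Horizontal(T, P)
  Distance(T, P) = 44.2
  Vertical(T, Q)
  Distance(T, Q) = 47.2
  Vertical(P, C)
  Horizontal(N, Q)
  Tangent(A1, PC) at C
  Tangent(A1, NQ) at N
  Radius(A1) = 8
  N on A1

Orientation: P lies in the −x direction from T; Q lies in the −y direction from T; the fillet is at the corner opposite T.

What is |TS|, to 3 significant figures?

53.4

T is at the origin; TP is horizontal with |TP| = 44.2 and P on the −x side, so P = (-44.2, 0.00). TQ is vertical with |TQ| = 47.2 and Q on the −y side, so Q = (0.00, -47.2). The virtual corner opposite T is at (-44.2, -47.2). Since A1 is tangent to PC there, SC ⟂ PC and since A1 is tangent to NQ there, SN ⟂ NQ, with radius 8.0, so the center S sits 8.0 in from both sides at S = (-36.2, -39.2). Then |TS| = |S − T| = 53.4.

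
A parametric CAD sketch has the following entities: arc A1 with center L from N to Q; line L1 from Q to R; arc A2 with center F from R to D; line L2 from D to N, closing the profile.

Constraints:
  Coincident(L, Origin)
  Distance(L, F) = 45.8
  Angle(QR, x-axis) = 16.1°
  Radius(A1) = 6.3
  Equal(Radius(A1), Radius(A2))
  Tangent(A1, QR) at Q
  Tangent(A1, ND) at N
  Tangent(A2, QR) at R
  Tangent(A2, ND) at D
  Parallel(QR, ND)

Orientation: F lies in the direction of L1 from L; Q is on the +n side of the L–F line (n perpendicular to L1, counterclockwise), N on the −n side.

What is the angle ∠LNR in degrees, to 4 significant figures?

74.62°

The slot axis is L1's direction at 16.1°, so u = (cos 16.1°, sin 16.1°) = (0.9608, 0.2773) and n = (−sin 16.1°, cos 16.1°) = (-0.2773, 0.9608). L is at the origin and F lies 45.8 along u from L, so F = 45.8·u = (44.00, 12.70). Tangency of A1 to both parallel lines with radius 6.3 puts Q and N at L ± 6.3·n: Q = (-1.747, 6.053), N = (1.747, -6.053). Equal radii place R and D the same way about F: R = F + 6.3·n = (42.26, 18.75), D = F − 6.3·n = (45.75, 6.648). Then cos ∠LNR = NL·NR / (|NL||NR|), giving 74.62°.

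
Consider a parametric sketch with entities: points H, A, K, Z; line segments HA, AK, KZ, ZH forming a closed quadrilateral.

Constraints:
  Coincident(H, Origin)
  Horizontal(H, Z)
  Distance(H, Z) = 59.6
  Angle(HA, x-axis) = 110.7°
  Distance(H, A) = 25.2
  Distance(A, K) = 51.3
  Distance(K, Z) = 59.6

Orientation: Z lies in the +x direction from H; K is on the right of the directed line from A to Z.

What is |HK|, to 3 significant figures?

26.2

Checks: |AK| = 51.30 ✓; |KZ| = 59.60 ✓.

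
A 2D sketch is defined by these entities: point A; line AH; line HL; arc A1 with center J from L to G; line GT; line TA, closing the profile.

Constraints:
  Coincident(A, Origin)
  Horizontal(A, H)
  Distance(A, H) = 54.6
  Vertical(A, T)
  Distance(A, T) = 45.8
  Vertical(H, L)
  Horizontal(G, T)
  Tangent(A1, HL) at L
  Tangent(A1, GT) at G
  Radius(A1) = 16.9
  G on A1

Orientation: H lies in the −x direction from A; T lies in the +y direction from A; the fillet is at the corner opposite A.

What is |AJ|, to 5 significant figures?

47.503

A is at the origin; AH is horizontal with |AH| = 54.6 and H on the −x side, so H = (-54.600, 0.0000). AT is vertical with |AT| = 45.8 and T on the +y side, so T = (0.0000, 45.800). The virtual corner opposite A is at (-54.600, 45.800). The tangent condition forces JL to be normal to HL and tangency of A1 to GT means the radius JG is perpendicular to GT, with radius 16.9, so the center J sits 16.9 in from both sides at J = (-37.700, 28.900). Then |AJ| = |J − A| = 47.503.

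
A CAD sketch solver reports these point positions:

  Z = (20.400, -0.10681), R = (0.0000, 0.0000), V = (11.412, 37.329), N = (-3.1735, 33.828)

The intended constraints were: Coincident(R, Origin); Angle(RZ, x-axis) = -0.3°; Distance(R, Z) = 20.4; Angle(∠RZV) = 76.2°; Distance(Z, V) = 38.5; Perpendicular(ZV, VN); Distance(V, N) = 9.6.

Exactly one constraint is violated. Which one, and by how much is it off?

Distance(V, N) = 9.6 — off by 5.40.

R = (0.00, 0.00) ✓; RZ at -0.3000° ✓; |RZ| = 20.40 ✓; ∠RZV = 76.20° ✓; |ZV| = 38.50 ✓; ∠(ZV, VN) = 90.00° ✓; |VN| = 15.00 ✗.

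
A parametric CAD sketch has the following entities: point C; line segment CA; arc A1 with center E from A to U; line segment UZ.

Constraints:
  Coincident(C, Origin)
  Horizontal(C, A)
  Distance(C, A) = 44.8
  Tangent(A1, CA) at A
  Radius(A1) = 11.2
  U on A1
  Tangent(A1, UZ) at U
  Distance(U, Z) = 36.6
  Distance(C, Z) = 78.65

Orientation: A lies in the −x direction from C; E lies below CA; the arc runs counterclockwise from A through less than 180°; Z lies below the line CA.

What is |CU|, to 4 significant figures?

56.15

Checks: |EU| = 11.20 ✓; ∠(EU, UZ) = 90.00° ✓; |UZ| = 36.60 ✓; |CZ| = 78.65 ✓.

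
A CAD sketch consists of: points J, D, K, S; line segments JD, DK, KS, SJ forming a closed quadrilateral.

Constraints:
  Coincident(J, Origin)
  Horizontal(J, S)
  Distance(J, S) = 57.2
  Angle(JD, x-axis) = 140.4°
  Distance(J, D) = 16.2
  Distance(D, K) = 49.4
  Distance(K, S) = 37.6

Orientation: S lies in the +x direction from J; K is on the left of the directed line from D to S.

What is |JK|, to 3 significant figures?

44.1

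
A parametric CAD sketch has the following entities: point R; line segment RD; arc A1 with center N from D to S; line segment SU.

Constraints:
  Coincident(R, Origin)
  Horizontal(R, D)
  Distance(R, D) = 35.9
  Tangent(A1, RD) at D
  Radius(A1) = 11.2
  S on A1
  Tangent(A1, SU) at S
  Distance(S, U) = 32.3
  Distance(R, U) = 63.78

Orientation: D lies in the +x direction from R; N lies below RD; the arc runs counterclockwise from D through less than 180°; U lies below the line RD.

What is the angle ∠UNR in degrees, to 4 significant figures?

125.3°

R is at the origin; RD is horizontal with |RD| = 35.9 and D on the +x side, so D = (35.90, 0.000). Since A1 is tangent to RD there, ND ⟂ RD, so N = D + (0, -11.2) = (35.90, -11.20). Since NS ⟂ SU (tangency), |NU| = √(11.2² + 32.3²) = 34.19 regardless of where S sits on A1. So U lies on both circle(R, 63.78) and circle(N, 34.19); the below-RD intersection is U = (46.43, -43.72). S is the foot of the tangent from U: S = (26.96, -17.95).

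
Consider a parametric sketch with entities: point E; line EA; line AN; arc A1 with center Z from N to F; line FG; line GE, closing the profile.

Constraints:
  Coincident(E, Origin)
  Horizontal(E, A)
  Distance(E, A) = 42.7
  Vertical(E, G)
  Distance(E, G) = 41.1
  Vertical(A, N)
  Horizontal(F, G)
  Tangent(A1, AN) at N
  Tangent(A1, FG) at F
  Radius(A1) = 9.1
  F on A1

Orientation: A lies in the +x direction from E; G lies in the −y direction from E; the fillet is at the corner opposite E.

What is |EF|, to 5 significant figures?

53.086

E is at the origin; EA is horizontal with |EA| = 42.7 and A on the +x side, so A = (42.700, 0.0000). EG is vertical with |EG| = 41.1 and G on the −y side, so G = (0.0000, -41.100). The virtual corner opposite E is at (42.700, -41.100). Since A1 is tangent to AN there, ZN ⟂ AN and A1 meets FG tangentially, so ZF is at right angles to FG, with radius 9.1, so the center Z sits 9.1 in from both sides at Z = (33.600, -32.000). That places the tangent points at N = (42.700, -32.000) on AN and F = (33.600, -41.100) on FG. Then |EF| = |F − E| = 53.086.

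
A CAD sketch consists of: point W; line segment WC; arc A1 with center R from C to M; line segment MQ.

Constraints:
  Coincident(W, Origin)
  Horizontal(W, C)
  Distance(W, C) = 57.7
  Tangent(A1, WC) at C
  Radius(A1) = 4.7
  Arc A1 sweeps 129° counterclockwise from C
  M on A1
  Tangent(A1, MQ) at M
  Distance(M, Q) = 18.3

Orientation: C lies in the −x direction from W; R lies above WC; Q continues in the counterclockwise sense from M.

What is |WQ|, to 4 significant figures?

69.12

W is at the origin; WC is horizontal with |WC| = 57.7 and C on the −x side, so C = (-57.70, 0.000). The tangent condition forces RC to be normal to WC, so R = C + (0, 4.7) = (-57.70, 4.700). On A1, C sits at bearing -90° from R; a 129° counterclockwise sweep puts M at bearing 39°, so M = R + 4.7·(cos 39°, sin 39°) = (-54.05, 7.658). The tangent condition forces RM to be normal to MQ, so MQ runs along (−sin 39°, cos 39°); with |MQ| = 18.3, Q = (-65.56, 21.88). Then |WQ| = |Q − W| = 69.12.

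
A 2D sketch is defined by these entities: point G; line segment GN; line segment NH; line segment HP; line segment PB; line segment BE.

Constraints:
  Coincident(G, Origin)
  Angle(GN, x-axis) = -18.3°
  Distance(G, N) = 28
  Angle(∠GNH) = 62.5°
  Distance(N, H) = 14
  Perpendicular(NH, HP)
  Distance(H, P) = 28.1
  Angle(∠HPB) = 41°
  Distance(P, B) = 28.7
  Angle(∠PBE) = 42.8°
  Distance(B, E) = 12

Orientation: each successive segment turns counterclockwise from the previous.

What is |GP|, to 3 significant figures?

3.43

G is at the origin; GN runs at -18.3° with length 28.0, so N = (26.6, -8.79). ∠GNH = 62.5° gives NH at 99.2° from the x-axis; with |NH| = 14.0, H = (24.3, 5.03). NH is perpendicular to HP, so HP runs at -171°; with |HP| = 28.1, P = (-3.39, 0.535). Then |GP| = |P − G| = 3.43.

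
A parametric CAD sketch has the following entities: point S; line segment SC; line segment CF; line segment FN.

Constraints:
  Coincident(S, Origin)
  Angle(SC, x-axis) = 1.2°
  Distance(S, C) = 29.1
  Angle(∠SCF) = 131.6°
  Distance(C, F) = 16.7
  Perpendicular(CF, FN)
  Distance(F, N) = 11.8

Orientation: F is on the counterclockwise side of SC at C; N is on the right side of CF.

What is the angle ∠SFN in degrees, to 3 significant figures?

121°

S is at the origin; SC runs at 1.2° with length 29.1, so C = 29.1·(cos 1.2°, sin 1.2°) = (29.1, 0.609). ∠SCF = 131.6°, so CF runs at 1.2° + (180° − 131.6°) = 49.6° from the x-axis; with |CF| = 16.7, F = C + 16.7·(cos 49.6°, sin 49.6°) = (39.9, 13.3). CF is perpendicular to FN; with |FN| = 11.8 on the right of CF, N = F + 11.8·(0.762, -0.648) = (48.9, 5.68). Then cos ∠SFN = FS·FN / (|FS||FN|), giving 121°.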